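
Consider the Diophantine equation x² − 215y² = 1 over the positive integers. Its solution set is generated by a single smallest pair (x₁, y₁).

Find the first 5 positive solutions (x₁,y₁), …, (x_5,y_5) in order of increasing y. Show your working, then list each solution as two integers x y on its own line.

44 3
3871 264
340604 23229
29969281 2043888
2636956124 179838915

√215 = [14; 1,1,1,28, …], period ℓ=4 (even) → k=3
i=0: a=14 ⇒ p=14, q=1
i=1: a=1 ⇒ p=15, q=1
i=2: a=1 ⇒ p=29, q=2
i=3: a=1 ⇒ p=44, q=3
fundamental: x₁=44, y₁=3  (since 1936 − 215·9 = 1)
(44+3√215)^2 = 3871 + 264√215
(44+3√215)^3 = 340604 + 23229√215
(44+3√215)^4 = 29969281 + 2043888√215
(44+3√215)^5 = 2636956124 + 179838915√215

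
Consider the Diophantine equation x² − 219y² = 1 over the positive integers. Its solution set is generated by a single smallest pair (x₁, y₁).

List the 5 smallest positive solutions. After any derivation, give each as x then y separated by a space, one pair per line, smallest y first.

√219 = [14; 1,3,1,28, …], period ℓ=4 (even) → k=3
i=0: a=14 ⇒ p=14, q=1
i=1: a=1 ⇒ p=15, q=1
i=2: a=3 ⇒ p=59, q=4
i=3: a=1 ⇒ p=74, q=5
(x₁, y₁) = (74, 5);  74² − 219·5² = 1 ✓
n=2: (74,5)∘(74,5) = (74·74+219·5·5, 74·5+5·74) = (10951,740)
n=3: (10951,740)∘(74,5) = (74·10951+219·5·740, 74·740+5·10951) = (1620674,109515)
n=4: (1620674,109515)∘(74,5) = (74·1620674+219·5·109515, 74·109515+5·1620674) = (239848801,16207480)
n=5: (239848801,16207480)∘(74,5) = (74·239848801+219·5·16207480, 74·16207480+5·239848801) = (35496001874,2398597525)

74 5
10951 740
1620674 109515
239848801 16207480
35496001874 2398597525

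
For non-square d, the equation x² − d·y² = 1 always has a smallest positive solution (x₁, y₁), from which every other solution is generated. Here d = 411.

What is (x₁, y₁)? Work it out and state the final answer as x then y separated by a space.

49730 2453

√411 = [20; 3,1,1,1,19,1,1,1,3,40, …], period ℓ=10 (even) → k=9
i=0: a=20 ⇒ p=20, q=1
i=1: a=3 ⇒ p=61, q=3
i=2: a=1 ⇒ p=81, q=4
i=3: a=1 ⇒ p=142, q=7
i=4: a=1 ⇒ p=223, q=11
i=5: a=19 ⇒ p=4379, q=216
…
i=7: a=1 ⇒ p=8981, q=443
i=8: a=1 ⇒ p=13583, q=670
i=9: a=3 ⇒ p=49730, q=2453
→ (49730, 2453).  Check: 49730²=2473072900, 411·2453²=2473072899, difference 1.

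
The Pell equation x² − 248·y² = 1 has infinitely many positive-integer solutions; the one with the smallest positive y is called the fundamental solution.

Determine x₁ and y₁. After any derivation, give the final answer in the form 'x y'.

√248 → a₀=15, period (1,2,1,30); ℓ=4 even so k=3
a_0=15:  p_0=15·1+0=15,  q_0=15·0+1=1
…
a_2=2:  p_2=2·16+15=47,  q_2=2·1+1=3
a_3=1:  p_3=1·47+16=63,  q_3=1·3+1=4
fundamental: x₁=63, y₁=4  (since 3969 − 248·16 = 1)

63 4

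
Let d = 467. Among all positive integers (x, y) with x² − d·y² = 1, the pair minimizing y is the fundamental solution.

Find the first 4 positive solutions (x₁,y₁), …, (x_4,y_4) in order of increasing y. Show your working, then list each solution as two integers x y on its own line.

[21; 1,1,1,1,3,…,1,1,42] for √467; ℓ=14 ⇒ convergent index 13
k=0  a_k=21  p_k/q_k = 21/1
k=1  a_k=1  p_k/q_k = 22/1
k=2  a_k=1  p_k/q_k = 43/2
k=3  a_k=1  p_k/q_k = 65/3
k=4  a_k=1  p_k/q_k = 108/5
k=5  a_k=3  p_k/q_k = 389/18
k=6  a_k=3  p_k/q_k = 1275/59
k=7  a_k=21  p_k/q_k = 27164/1257
…
k=10  a_k=1  p_k/q_k = 358232/16577
k=11  a_k=1  p_k/q_k = 633697/29324
k=12  a_k=1  p_k/q_k = 991929/45901
k=13  a_k=1  p_k/q_k = 1625626/75225
→ (1625626, 75225).  Check: 1625626²=2642659891876, 467·75225²=2642659891875, difference 1.
n=2: (1625626,75225)∘(1625626,75225) = (1625626·1625626+467·75225·75225, 1625626·75225+75225·1625626) = (5285319783751,244575431700)
n=3: (5285319783751,244575431700)∘(1625626,75225) = (1625626·5285319783751+467·75225·244575431700, 1625626·244575431700+75225·5285319783751) = (17183906517558380626,795176361465413175)
n=4: (17183906517558380626,795176361465413175)∘(1625626,75225) = (1625626·17183906517558380626+467·75225·795176361465413175, 1625626·795176361465413175+75225·17183906517558380626) = (55869210433019434807260001,2585318735566902940613400)

1625626 75225
5285319783751 244575431700
17183906517558380626 795176361465413175
55869210433019434807260001 2585318735566902940613400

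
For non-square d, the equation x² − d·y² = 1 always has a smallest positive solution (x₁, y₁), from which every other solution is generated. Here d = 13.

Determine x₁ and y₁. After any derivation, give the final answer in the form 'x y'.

√13 = [3; 1,1,1,1,6, …], period ℓ=5 (odd) → k=9
a_0=3:  p_0=3·1+0=3,  q_0=3·0+1=1
…
a_2=1:  p_2=1·4+3=7,  q_2=1·1+1=2
a_3=1:  p_3=1·7+4=11,  q_3=1·2+1=3
a_4=1:  p_4=1·11+7=18,  q_4=1·3+2=5
…
a_6=1:  p_6=1·119+18=137,  q_6=1·33+5=38
…
a_8=1:  p_8=1·256+137=393,  q_8=1·71+38=109
a_9=1:  p_9=1·393+256=649,  q_9=1·109+71=180
(x₁, y₁) = (649, 180);  649² − 13·180² = 1 ✓

649 180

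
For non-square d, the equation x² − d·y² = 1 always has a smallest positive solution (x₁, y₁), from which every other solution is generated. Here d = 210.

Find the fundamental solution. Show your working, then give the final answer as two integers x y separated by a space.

29 2

√210 → a₀=14, period (2,28); ℓ=2 even so k=1
i=0: a=14 ⇒ p=14, q=1
i=1: a=2 ⇒ p=29, q=2
(x₁, y₁) = (29, 2);  29² − 210·2² = 1 ✓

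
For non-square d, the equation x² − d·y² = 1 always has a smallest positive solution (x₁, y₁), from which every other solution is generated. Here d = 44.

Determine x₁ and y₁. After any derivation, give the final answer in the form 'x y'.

√44 = [6; 1,1,1,2,1,1,1,12, …], period ℓ=8 (even) → k=7
step 0: (6, 1)  from 6·(1,0) + (0,1)
step 1: (7, 1)  from 1·(6,1) + (1,0)
…
step 4: (53, 8)  from 2·(20,3) + (13,2)
…
step 6: (126, 19)  from 1·(73,11) + (53,8)
step 7: (199, 30)  from 1·(126,19) + (73,11)
→ (199, 30).  Check: 199²=39601, 44·30²=39600, difference 1.

199 30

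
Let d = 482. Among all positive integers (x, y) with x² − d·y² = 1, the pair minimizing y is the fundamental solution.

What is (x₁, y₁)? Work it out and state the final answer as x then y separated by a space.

d=482: √d = [21; 1,20,1,42] (ℓ=4, even), read p_3/q_3
a_0=21:  p_0=21·1+0=21,  q_0=21·0+1=1
a_1=1:  p_1=1·21+1=22,  q_1=1·1+0=1
a_2=20:  p_2=20·22+21=461,  q_2=20·1+1=21
a_3=1:  p_3=1·461+22=483,  q_3=1·21+1=22
(x₁, y₁) = (483, 22);  483² − 482·22² = 1 ✓

483 22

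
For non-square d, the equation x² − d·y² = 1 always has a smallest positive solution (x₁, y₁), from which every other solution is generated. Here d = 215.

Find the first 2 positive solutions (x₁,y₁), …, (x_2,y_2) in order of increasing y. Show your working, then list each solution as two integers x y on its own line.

44 3
3871 264

√215 → a₀=14, period (1,1,1,28); ℓ=4 even so k=3
k=0  a_k=14  p_k/q_k = 14/1
…
k=2  a_k=1  p_k/q_k = 29/2
k=3  a_k=1  p_k/q_k = 44/3
(x₁, y₁) = (44, 3);  44² − 215·3² = 1 ✓
(44+3√215)^2 = 3871 + 264√215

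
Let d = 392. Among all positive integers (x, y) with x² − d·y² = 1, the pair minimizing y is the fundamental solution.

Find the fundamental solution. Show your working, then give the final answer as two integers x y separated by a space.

99 5

√392 = [19; 1,3,1,38, …], period ℓ=4 (even) → k=3
k=0  a_k=19  p_k/q_k = 19/1
…
k=2  a_k=3  p_k/q_k = 79/4
k=3  a_k=1  p_k/q_k = 99/5
→ (99, 5).  Check: 99²=9801, 392·5²=9800, difference 1.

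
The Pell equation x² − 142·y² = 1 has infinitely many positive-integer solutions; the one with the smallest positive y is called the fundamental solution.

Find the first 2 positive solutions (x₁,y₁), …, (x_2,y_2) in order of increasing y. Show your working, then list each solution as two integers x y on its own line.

√142 = [11; 1,10,1,22, …], period ℓ=4 (even) → k=3
i=0: a=11 ⇒ p=11, q=1
i=1: a=1 ⇒ p=12, q=1
i=2: a=10 ⇒ p=131, q=11
i=3: a=1 ⇒ p=143, q=12
→ (143, 12).  Check: 143²=20449, 142·12²=20448, difference 1.
k=2:  x_2 = 143·143+142·12·12 = 40897,  y_2 = 143·12+12·143 = 3432

143 12
40897 3432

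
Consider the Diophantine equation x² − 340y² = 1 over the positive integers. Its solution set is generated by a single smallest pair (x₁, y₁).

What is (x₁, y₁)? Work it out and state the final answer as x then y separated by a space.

285769 15498

[18; 2,3,1,1,1,…,3,2,36] for √340; ℓ=14 ⇒ convergent index 13
k=0  a_k=18  p_k/q_k = 18/1
k=1  a_k=2  p_k/q_k = 37/2
…
k=3  a_k=1  p_k/q_k = 166/9
…
k=5  a_k=1  p_k/q_k = 461/25
…
k=7  a_k=8  p_k/q_k = 6509/353
k=8  a_k=1  p_k/q_k = 7265/394
k=9  a_k=1  p_k/q_k = 13774/747
…
k=11  a_k=1  p_k/q_k = 34813/1888
k=12  a_k=3  p_k/q_k = 125478/6805
k=13  a_k=2  p_k/q_k = 285769/15498
fundamental: x₁=285769, y₁=15498  (since 81663921361 − 340·240188004 = 1)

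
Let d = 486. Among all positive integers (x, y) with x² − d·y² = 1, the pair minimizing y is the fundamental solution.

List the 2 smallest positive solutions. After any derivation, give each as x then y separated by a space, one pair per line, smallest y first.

485 22
470449 21340

d=486: √d = [22; 22,44] (ℓ=2, even), read p_1/q_1
k=0  a_k=22  p_k/q_k = 22/1
k=1  a_k=22  p_k/q_k = 485/22
(x₁, y₁) = (485, 22);  485² − 486·22² = 1 ✓
(485+22√486)^2 = 470449 + 21340√486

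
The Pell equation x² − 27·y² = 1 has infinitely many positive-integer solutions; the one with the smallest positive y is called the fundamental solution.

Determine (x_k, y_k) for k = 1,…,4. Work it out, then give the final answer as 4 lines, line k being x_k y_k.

√27 = [5; 5,10, …], period ℓ=2 (even) → k=1
i=0: a=5 ⇒ p=5, q=1
i=1: a=5 ⇒ p=26, q=5
→ (26, 5).  Check: 26²=676, 27·5²=675, difference 1.
n=2: (26,5)∘(26,5) = (26·26+27·5·5, 26·5+5·26) = (1351,260)
n=3: (1351,260)∘(26,5) = (26·1351+27·5·260, 26·260+5·1351) = (70226,13515)
n=4: (70226,13515)∘(26,5) = (26·70226+27·5·13515, 26·13515+5·70226) = (3650401,702520)

26 5
1351 260
70226 13515
3650401 702520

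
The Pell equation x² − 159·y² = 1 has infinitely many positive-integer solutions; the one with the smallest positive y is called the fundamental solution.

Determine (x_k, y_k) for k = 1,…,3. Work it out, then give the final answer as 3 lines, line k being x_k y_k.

√159 → a₀=12, period (1,1,1,1,3,1,1,1,1,24); ℓ=10 even so k=9
k=0  a_k=12  p_k/q_k = 12/1
…
k=4  a_k=1  p_k/q_k = 63/5
k=5  a_k=3  p_k/q_k = 227/18
k=6  a_k=1  p_k/q_k = 290/23
…
k=8  a_k=1  p_k/q_k = 807/64
k=9  a_k=1  p_k/q_k = 1324/105
→ (1324, 105).  Check: 1324²=1752976, 159·105²=1752975, difference 1.
(x_2, y_2) = (1324·1324 + 159·105·105, 1324·105 + 105·1324) = (3505951, 278040)
(x_3, y_3) = (1324·3505951 + 159·105·278040, 1324·278040 + 105·3505951) = (9283756924, 736249815)

1324 105
3505951 278040
9283756924 736249815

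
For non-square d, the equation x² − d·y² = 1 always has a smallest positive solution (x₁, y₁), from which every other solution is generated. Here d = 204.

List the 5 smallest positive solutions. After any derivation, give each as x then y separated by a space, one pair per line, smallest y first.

4999 350
49980001 3499300
499700044999 34986001050
4996000999920001 349790034998600
49950017497500124999 3497200734930001750

[14; 3,1,1,6,1,1,3,28] for √204; ℓ=8 ⇒ convergent index 7
step 0: (14, 1)  from 14·(1,0) + (0,1)
step 1: (43, 3)  from 3·(14,1) + (1,0)
step 2: (57, 4)  from 1·(43,3) + (14,1)
step 3: (100, 7)  from 1·(57,4) + (43,3)
step 4: (657, 46)  from 6·(100,7) + (57,4)
step 5: (757, 53)  from 1·(657,46) + (100,7)
step 6: (1414, 99)  from 1·(757,53) + (657,46)
step 7: (4999, 350)  from 3·(1414,99) + (757,53)
fundamental: x₁=4999, y₁=350  (since 24990001 − 204·122500 = 1)
k=2:  x_2 = 4999·4999+204·350·350 = 49980001,  y_2 = 4999·350+350·4999 = 3499300
k=3:  x_3 = 4999·49980001+204·350·3499300 = 499700044999,  y_3 = 4999·3499300+350·49980001 = 34986001050
k=4:  x_4 = 4999·499700044999+204·350·34986001050 = 4996000999920001,  y_4 = 4999·34986001050+350·499700044999 = 349790034998600
k=5:  x_5 = 4999·4996000999920001+204·350·349790034998600 = 49950017497500124999,  y_5 = 4999·349790034998600+350·4996000999920001 = 3497200734930001750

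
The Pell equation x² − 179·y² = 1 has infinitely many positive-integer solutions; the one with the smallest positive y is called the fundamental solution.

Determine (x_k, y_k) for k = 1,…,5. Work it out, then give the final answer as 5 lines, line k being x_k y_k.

[13; 2,1,1,1,3,…,1,2,26] for √179; ℓ=14 ⇒ convergent index 13
step 0: (13, 1)  from 13·(1,0) + (0,1)
…
step 2: (40, 3)  from 1·(27,2) + (13,1)
…
step 4: (107, 8)  from 1·(67,5) + (40,3)
step 5: (388, 29)  from 3·(107,8) + (67,5)
step 6: (2047, 153)  from 5·(388,29) + (107,8)
step 7: (26999, 2018)  from 13·(2047,153) + (388,29)
step 8: (137042, 10243)  from 5·(26999,2018) + (2047,153)
…
step 10: (575167, 42990)  from 1·(438125,32747) + (137042,10243)
step 11: (1013292, 75737)  from 1·(575167,42990) + (438125,32747)
step 12: (1588459, 118727)  from 1·(1013292,75737) + (575167,42990)
step 13: (4190210, 313191)  from 2·(1588459,118727) + (1013292,75737)
fundamental: x₁=4190210, y₁=313191  (since 17557859844100 − 179·98088602481 = 1)
n=2: (4190210,313191)∘(4190210,313191) = (4190210·4190210+179·313191·313191, 4190210·313191+313191·4190210) = (35115719688199,2624672120220)
n=3: (35115719688199,2624672120220)∘(4190210,313191) = (4190210·35115719688199+179·313191·2624672120220, 4190210·2624672120220+313191·35115719688199) = (294284479589372473370,21995854729733779209)
n=4: (294284479589372473370,21995854729733779209)∘(4190210,313191) = (4190210·294284479589372473370+179·313191·21995854729733779209, 4190210·21995854729733779209+313191·294284479589372473370) = (2466227538440333747559727201,184334500894152933286567560)
n=5: (2466227538440333747559727201,184334500894152933286567560)∘(4190210,313191) = (4190210·2466227538440333747559727201+179·313191·184334500894152933286567560, 4190210·184334500894152933286567560+313191·2466227538440333747559727201) = (20668022587695847460244899657331050,1544800537983355129318686777395991)

4190210 313191
35115719688199 2624672120220
294284479589372473370 21995854729733779209
2466227538440333747559727201 184334500894152933286567560
20668022587695847460244899657331050 1544800537983355129318686777395991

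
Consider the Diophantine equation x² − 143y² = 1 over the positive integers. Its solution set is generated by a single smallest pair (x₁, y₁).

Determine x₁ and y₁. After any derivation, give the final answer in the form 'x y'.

12 1

√143 = [11; 1,22, …], period ℓ=2 (even) → k=1
a_0=11:  p_0=11·1+0=11,  q_0=11·0+1=1
a_1=1:  p_1=1·11+1=12,  q_1=1·1+0=1
fundamental: x₁=12, y₁=1  (since 144 − 143·1 = 1)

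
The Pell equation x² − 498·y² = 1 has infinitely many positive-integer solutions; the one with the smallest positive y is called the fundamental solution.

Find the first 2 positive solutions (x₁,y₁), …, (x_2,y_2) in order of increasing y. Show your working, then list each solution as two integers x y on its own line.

d=498: √d = [22; 3,6,22,6,3,44] (ℓ=6, even), read p_5/q_5
a_0=22:  p_0=22·1+0=22,  q_0=22·0+1=1
…
a_3=22:  p_3=22·424+67=9395,  q_3=22·19+3=421
a_4=6:  p_4=6·9395+424=56794,  q_4=6·421+19=2545
a_5=3:  p_5=3·56794+9395=179777,  q_5=3·2545+421=8056
→ (179777, 8056).  Check: 179777²=32319769729, 498·8056²=32319769728, difference 1.
n=2: (179777,8056)∘(179777,8056) = (179777·179777+498·8056·8056, 179777·8056+8056·179777) = (64639539457,2896567024)

179777 8056
64639539457 2896567024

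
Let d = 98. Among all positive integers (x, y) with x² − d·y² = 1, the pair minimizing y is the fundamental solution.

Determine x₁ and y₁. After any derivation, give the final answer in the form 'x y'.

d=98: √d = [9; 1,8,1,18] (ℓ=4, even), read p_3/q_3
step 0: (9, 1)  from 9·(1,0) + (0,1)
step 1: (10, 1)  from 1·(9,1) + (1,0)
step 2: (89, 9)  from 8·(10,1) + (9,1)
step 3: (99, 10)  from 1·(89,9) + (10,1)
fundamental: x₁=99, y₁=10  (since 9801 − 98·100 = 1)

99 10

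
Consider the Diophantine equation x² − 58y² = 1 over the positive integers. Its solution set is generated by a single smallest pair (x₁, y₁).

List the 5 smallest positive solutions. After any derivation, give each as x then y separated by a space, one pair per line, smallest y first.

√58 = [7; 1,1,1,1,1,1,14, …], period ℓ=7 (odd) → k=13
i=0: a=7 ⇒ p=7, q=1
…
i=2: a=1 ⇒ p=15, q=2
i=3: a=1 ⇒ p=23, q=3
…
i=5: a=1 ⇒ p=61, q=8
…
i=8: a=1 ⇒ p=1546, q=203
…
i=10: a=1 ⇒ p=4539, q=596
i=11: a=1 ⇒ p=7532, q=989
i=12: a=1 ⇒ p=12071, q=1585
i=13: a=1 ⇒ p=19603, q=2574
(x₁, y₁) = (19603, 2574);  19603² − 58·2574² = 1 ✓
k=2:  x_2 = 19603·19603+58·2574·2574 = 768555217,  y_2 = 19603·2574+2574·19603 = 100916244
k=3:  x_3 = 19603·768555217+58·2574·100916244 = 30131975818099,  y_3 = 19603·100916244+2574·768555217 = 3956522259690
k=4:  x_4 = 19603·30131975818099+58·2574·3956522259690 = 1181354243155834177,  y_4 = 19603·3956522259690+2574·30131975818099 = 155119411612489896
k=5:  x_5 = 19603·1181354243155834177+58·2574·155119411612489896 = 46316174427035658925363,  y_5 = 19603·155119411612489896+2574·1181354243155834177 = 6081611647722756602886

19603 2574
768555217 100916244
30131975818099 3956522259690
1181354243155834177 155119411612489896
46316174427035658925363 6081611647722756602886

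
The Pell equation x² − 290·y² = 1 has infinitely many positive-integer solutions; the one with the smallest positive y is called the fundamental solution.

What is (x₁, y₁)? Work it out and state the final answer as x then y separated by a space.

d=290: √d = [17; 34] (ℓ=1, odd), read p_1/q_1
step 0: (17, 1)  from 17·(1,0) + (0,1)
step 1: (579, 34)  from 34·(17,1) + (1,0)
(x₁, y₁) = (579, 34);  579² − 290·34² = 1 ✓

579 34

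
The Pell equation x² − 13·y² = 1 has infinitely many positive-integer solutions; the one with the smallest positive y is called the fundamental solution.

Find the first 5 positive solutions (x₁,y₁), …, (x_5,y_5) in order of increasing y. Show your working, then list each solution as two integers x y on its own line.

649 180
842401 233640
1093435849 303264540
1419278889601 393637139280
1842222905266249 510940703520900

[3; 1,1,1,1,6] for √13; ℓ=5 ⇒ convergent index 9
i=0: a=3 ⇒ p=3, q=1
…
i=2: a=1 ⇒ p=7, q=2
…
i=5: a=6 ⇒ p=119, q=33
i=6: a=1 ⇒ p=137, q=38
…
i=8: a=1 ⇒ p=393, q=109
i=9: a=1 ⇒ p=649, q=180
→ (649, 180).  Check: 649²=421201, 13·180²=421200, difference 1.
k=2:  x_2 = 649·649+13·180·180 = 842401,  y_2 = 649·180+180·649 = 233640
k=3:  x_3 = 649·842401+13·180·233640 = 1093435849,  y_3 = 649·233640+180·842401 = 303264540
k=4:  x_4 = 649·1093435849+13·180·303264540 = 1419278889601,  y_4 = 649·303264540+180·1093435849 = 393637139280
k=5:  x_5 = 649·1419278889601+13·180·393637139280 = 1842222905266249,  y_5 = 649·393637139280+180·1419278889601 = 510940703520900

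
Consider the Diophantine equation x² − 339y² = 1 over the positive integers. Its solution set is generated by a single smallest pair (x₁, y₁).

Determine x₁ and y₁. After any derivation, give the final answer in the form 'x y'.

97970 5321

d=339: √d = [18; 2,2,2,1,17,1,2,2,2,36] (ℓ=10, even), read p_9/q_9
step 0: (18, 1)  from 18·(1,0) + (0,1)
…
step 2: (92, 5)  from 2·(37,2) + (18,1)
…
step 7: (17252, 937)  from 2·(5855,318) + (5542,301)
step 8: (40359, 2192)  from 2·(17252,937) + (5855,318)
step 9: (97970, 5321)  from 2·(40359,2192) + (17252,937)
(x₁, y₁) = (97970, 5321);  97970² − 339·5321² = 1 ✓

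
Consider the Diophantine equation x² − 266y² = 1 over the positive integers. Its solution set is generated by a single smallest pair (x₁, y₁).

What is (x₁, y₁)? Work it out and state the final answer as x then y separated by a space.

685 42

√266 = [16; 3,4,3,32, …], period ℓ=4 (even) → k=3
step 0: (16, 1)  from 16·(1,0) + (0,1)
…
step 2: (212, 13)  from 4·(49,3) + (16,1)
step 3: (685, 42)  from 3·(212,13) + (49,3)
→ (685, 42).  Check: 685²=469225, 266·42²=469224, difference 1.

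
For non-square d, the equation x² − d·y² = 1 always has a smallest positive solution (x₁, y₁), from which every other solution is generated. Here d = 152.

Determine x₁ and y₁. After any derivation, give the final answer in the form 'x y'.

37 3

[12; 3,24] for √152; ℓ=2 ⇒ convergent index 1
a_0=12:  p_0=12·1+0=12,  q_0=12·0+1=1
a_1=3:  p_1=3·12+1=37,  q_1=3·1+0=3
→ (37, 3).  Check: 37²=1369, 152·3²=1368, difference 1.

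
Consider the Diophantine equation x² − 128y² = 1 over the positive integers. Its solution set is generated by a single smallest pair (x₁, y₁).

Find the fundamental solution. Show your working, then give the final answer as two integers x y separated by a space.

√128 → a₀=11, period (3,5,3,22); ℓ=4 even so k=3
step 0: (11, 1)  from 11·(1,0) + (0,1)
…
step 2: (181, 16)  from 5·(34,3) + (11,1)
step 3: (577, 51)  from 3·(181,16) + (34,3)
(x₁, y₁) = (577, 51);  577² − 128·51² = 1 ✓

577 51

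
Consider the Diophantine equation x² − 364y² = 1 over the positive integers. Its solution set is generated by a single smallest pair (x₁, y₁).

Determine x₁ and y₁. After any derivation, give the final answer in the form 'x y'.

4954951 259710

[19; 12,1,2,3,1,8,1,3,2,1,12,38] for √364; ℓ=12 ⇒ convergent index 11
step 0: (19, 1)  from 19·(1,0) + (0,1)
step 1: (229, 12)  from 12·(19,1) + (1,0)
step 2: (248, 13)  from 1·(229,12) + (19,1)
step 3: (725, 38)  from 2·(248,13) + (229,12)
step 4: (2423, 127)  from 3·(725,38) + (248,13)
step 5: (3148, 165)  from 1·(2423,127) + (725,38)
step 6: (27607, 1447)  from 8·(3148,165) + (2423,127)
step 7: (30755, 1612)  from 1·(27607,1447) + (3148,165)
step 8: (119872, 6283)  from 3·(30755,1612) + (27607,1447)
step 9: (270499, 14178)  from 2·(119872,6283) + (30755,1612)
step 10: (390371, 20461)  from 1·(270499,14178) + (119872,6283)
step 11: (4954951, 259710)  from 12·(390371,20461) + (270499,14178)
fundamental: x₁=4954951, y₁=259710  (since 24551539412401 − 364·67449284100 = 1)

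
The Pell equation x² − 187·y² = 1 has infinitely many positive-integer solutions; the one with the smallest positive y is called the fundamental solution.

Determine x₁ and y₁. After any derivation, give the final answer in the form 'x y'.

d=187: √d = [13; 1,2,13,2,1,26] (ℓ=6, even), read p_5/q_5
i=0: a=13 ⇒ p=13, q=1
…
i=2: a=2 ⇒ p=41, q=3
i=3: a=13 ⇒ p=547, q=40
i=4: a=2 ⇒ p=1135, q=83
i=5: a=1 ⇒ p=1682, q=123
→ (1682, 123).  Check: 1682²=2829124, 187·123²=2829123, difference 1.

1682 123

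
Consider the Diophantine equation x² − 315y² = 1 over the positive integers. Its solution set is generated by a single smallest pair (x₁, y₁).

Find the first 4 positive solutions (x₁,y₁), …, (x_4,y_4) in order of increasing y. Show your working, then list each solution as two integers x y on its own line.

71 4
10081 568
1431431 80652
203253121 11452016

√315 → a₀=17, period (1,2,1,34); ℓ=4 even so k=3
a_0=17:  p_0=17·1+0=17,  q_0=17·0+1=1
a_1=1:  p_1=1·17+1=18,  q_1=1·1+0=1
a_2=2:  p_2=2·18+17=53,  q_2=2·1+1=3
a_3=1:  p_3=1·53+18=71,  q_3=1·3+1=4
fundamental: x₁=71, y₁=4  (since 5041 − 315·16 = 1)
(x_2, y_2) = (71·71 + 315·4·4, 71·4 + 4·71) = (10081, 568)
(x_3, y_3) = (71·10081 + 315·4·568, 71·568 + 4·10081) = (1431431, 80652)
(x_4, y_4) = (71·1431431 + 315·4·80652, 71·80652 + 4·1431431) = (203253121, 11452016)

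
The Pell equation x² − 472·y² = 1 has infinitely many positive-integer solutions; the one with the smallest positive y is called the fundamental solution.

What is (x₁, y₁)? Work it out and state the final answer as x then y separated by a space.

√472 → a₀=21, period (1,2,1,1,1,…,2,1,42); ℓ=14 even so k=13
step 0: (21, 1)  from 21·(1,0) + (0,1)
…
step 10: (54227, 2496)  from 1·(30003,1381) + (24224,1115)
step 11: (84230, 3877)  from 1·(54227,2496) + (30003,1381)
step 12: (222687, 10250)  from 2·(84230,3877) + (54227,2496)
step 13: (306917, 14127)  from 1·(222687,10250) + (84230,3877)
fundamental: x₁=306917, y₁=14127  (since 94198044889 − 472·199572129 = 1)

306917 14127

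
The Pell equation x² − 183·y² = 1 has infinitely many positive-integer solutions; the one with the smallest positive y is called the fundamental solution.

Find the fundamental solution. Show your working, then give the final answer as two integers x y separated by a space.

√183 → a₀=13, period (1,1,8,1,1,26); ℓ=6 even so k=5
a_0=13:  p_0=13·1+0=13,  q_0=13·0+1=1
…
a_4=1:  p_4=1·230+27=257,  q_4=1·17+2=19
a_5=1:  p_5=1·257+230=487,  q_5=1·19+17=36
fundamental: x₁=487, y₁=36  (since 237169 − 183·1296 = 1)

487 36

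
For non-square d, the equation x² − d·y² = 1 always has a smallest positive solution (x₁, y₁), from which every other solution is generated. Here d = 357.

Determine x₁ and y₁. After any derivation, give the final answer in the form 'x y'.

3401 180

[18; 1,8,2,8,1,36] for √357; ℓ=6 ⇒ convergent index 5
k=0  a_k=18  p_k/q_k = 18/1
…
k=4  a_k=8  p_k/q_k = 3042/161
k=5  a_k=1  p_k/q_k = 3401/180
fundamental: x₁=3401, y₁=180  (since 11566801 − 357·32400 = 1)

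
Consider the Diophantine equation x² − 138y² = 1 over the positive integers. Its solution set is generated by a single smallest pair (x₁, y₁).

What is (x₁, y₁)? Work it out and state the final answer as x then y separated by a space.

√138 → a₀=11, period (1,2,1,22); ℓ=4 even so k=3
a_0=11:  p_0=11·1+0=11,  q_0=11·0+1=1
…
a_2=2:  p_2=2·12+11=35,  q_2=2·1+1=3
a_3=1:  p_3=1·35+12=47,  q_3=1·3+1=4
fundamental: x₁=47, y₁=4  (since 2209 − 138·16 = 1)

47 4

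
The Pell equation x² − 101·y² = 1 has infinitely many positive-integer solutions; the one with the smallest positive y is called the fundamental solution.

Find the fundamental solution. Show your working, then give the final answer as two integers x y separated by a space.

[10; 20] for √101; ℓ=1 ⇒ convergent index 1
i=0: a=10 ⇒ p=10, q=1
i=1: a=20 ⇒ p=201, q=20
fundamental: x₁=201, y₁=20  (since 40401 − 101·400 = 1)

201 20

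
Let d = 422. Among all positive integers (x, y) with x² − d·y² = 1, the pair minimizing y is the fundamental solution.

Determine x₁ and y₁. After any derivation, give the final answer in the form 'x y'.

[20; 1,1,5,2,1,…,1,1,40] for √422; ℓ=14 ⇒ convergent index 13
step 0: (20, 1)  from 20·(1,0) + (0,1)
step 1: (21, 1)  from 1·(20,1) + (1,0)
step 2: (41, 2)  from 1·(21,1) + (20,1)
…
step 5: (719, 35)  from 1·(493,24) + (226,11)
step 6: (2650, 129)  from 3·(719,35) + (493,24)
step 7: (53719, 2615)  from 20·(2650,129) + (719,35)
…
step 10: (598859, 29152)  from 2·(217526,10589) + (163807,7974)
…
step 12: (3810680, 185501)  from 1·(3211821,156349) + (598859,29152)
step 13: (7022501, 341850)  from 1·(3810680,185501) + (3211821,156349)
(x₁, y₁) = (7022501, 341850);  7022501² − 422·341850² = 1 ✓

7022501 341850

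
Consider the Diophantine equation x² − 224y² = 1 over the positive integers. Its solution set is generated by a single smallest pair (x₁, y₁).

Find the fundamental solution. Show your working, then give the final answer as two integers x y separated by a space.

15 1

√224 = [14; 1,28, …], period ℓ=2 (even) → k=1
step 0: (14, 1)  from 14·(1,0) + (0,1)
step 1: (15, 1)  from 1·(14,1) + (1,0)
(x₁, y₁) = (15, 1);  15² − 224·1² = 1 ✓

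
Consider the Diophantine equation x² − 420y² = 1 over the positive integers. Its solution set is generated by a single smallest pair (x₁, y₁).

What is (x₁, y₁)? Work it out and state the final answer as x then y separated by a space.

41 2

√420 → a₀=20, period (2,40); ℓ=2 even so k=1
step 0: (20, 1)  from 20·(1,0) + (0,1)
step 1: (41, 2)  from 2·(20,1) + (1,0)
→ (41, 2).  Check: 41²=1681, 420·2²=1680, difference 1.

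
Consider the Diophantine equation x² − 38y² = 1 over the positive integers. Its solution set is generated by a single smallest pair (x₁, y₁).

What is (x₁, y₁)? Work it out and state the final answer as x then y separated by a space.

37 6

d=38: √d = [6; 6,12] (ℓ=2, even), read p_1/q_1
step 0: (6, 1)  from 6·(1,0) + (0,1)
step 1: (37, 6)  from 6·(6,1) + (1,0)
fundamental: x₁=37, y₁=6  (since 1369 − 38·36 = 1)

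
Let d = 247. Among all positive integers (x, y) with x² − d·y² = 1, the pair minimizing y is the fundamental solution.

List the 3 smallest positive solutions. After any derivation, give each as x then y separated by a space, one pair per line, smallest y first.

85292 5427
14549450527 925759368
2481903468612476 157919736025485

d=247: √d = [15; 1,2,1,1,9,1,9,1,1,2,1,30] (ℓ=12, even), read p_11/q_11
a_0=15:  p_0=15·1+0=15,  q_0=15·0+1=1
a_1=1:  p_1=1·15+1=16,  q_1=1·1+0=1
a_2=2:  p_2=2·16+15=47,  q_2=2·1+1=3
…
a_4=1:  p_4=1·63+47=110,  q_4=1·4+3=7
a_5=9:  p_5=9·110+63=1053,  q_5=9·7+4=67
a_6=1:  p_6=1·1053+110=1163,  q_6=1·67+7=74
…
a_8=1:  p_8=1·11520+1163=12683,  q_8=1·733+74=807
…
a_10=2:  p_10=2·24203+12683=61089,  q_10=2·1540+807=3887
a_11=1:  p_11=1·61089+24203=85292,  q_11=1·3887+1540=5427
fundamental: x₁=85292, y₁=5427  (since 7274725264 − 247·29452329 = 1)
k=2:  x_2 = 85292·85292+247·5427·5427 = 14549450527,  y_2 = 85292·5427+5427·85292 = 925759368
k=3:  x_3 = 85292·14549450527+247·5427·925759368 = 2481903468612476,  y_3 = 85292·925759368+5427·14549450527 = 157919736025485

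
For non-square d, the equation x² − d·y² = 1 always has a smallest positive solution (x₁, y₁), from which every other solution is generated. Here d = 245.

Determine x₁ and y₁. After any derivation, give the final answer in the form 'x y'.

√245 → a₀=15, period (1,1,1,7,6,7,1,1,1,30); ℓ=10 even so k=9
i=0: a=15 ⇒ p=15, q=1
i=1: a=1 ⇒ p=16, q=1
…
i=8: a=1 ⇒ p=33825, q=2161
i=9: a=1 ⇒ p=51841, q=3312
→ (51841, 3312).  Check: 51841²=2687489281, 245·3312²=2687489280, difference 1.

51841 3312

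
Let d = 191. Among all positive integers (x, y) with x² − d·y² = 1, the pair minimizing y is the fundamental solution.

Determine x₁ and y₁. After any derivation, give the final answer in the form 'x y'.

8994000 650783

√191 = [13; 1,4,1,1,3,…,4,1,26, …], period ℓ=16 (even) → k=15
step 0: (13, 1)  from 13·(1,0) + (0,1)
…
step 9: (83433, 6037)  from 2·(40217,2910) + (2999,217)
…
step 14: (7377553, 533821)  from 4·(1616447,116962) + (911765,65973)
step 15: (8994000, 650783)  from 1·(7377553,533821) + (1616447,116962)
→ (8994000, 650783).  Check: 8994000²=80892036000000, 191·650783²=80892035999999, difference 1.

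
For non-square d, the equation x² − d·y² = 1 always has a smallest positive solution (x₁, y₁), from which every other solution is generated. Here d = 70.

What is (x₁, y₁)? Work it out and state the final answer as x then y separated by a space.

251 30

[8; 2,1,2,1,2,16] for √70; ℓ=6 ⇒ convergent index 5
k=0  a_k=8  p_k/q_k = 8/1
k=1  a_k=2  p_k/q_k = 17/2
…
k=3  a_k=2  p_k/q_k = 67/8
k=4  a_k=1  p_k/q_k = 92/11
k=5  a_k=2  p_k/q_k = 251/30
fundamental: x₁=251, y₁=30  (since 63001 − 70·900 = 1)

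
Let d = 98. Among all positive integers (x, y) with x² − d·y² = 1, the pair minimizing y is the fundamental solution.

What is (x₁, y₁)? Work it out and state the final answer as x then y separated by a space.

99 10

√98 = [9; 1,8,1,18, …], period ℓ=4 (even) → k=3
a_0=9:  p_0=9·1+0=9,  q_0=9·0+1=1
a_1=1:  p_1=1·9+1=10,  q_1=1·1+0=1
a_2=8:  p_2=8·10+9=89,  q_2=8·1+1=9
a_3=1:  p_3=1·89+10=99,  q_3=1·9+1=10
(x₁, y₁) = (99, 10);  99² − 98·10² = 1 ✓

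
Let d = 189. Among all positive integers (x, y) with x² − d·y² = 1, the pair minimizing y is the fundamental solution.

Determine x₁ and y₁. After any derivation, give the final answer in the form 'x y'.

[13; 1,2,1,26] for √189; ℓ=4 ⇒ convergent index 3
k=0  a_k=13  p_k/q_k = 13/1
k=1  a_k=1  p_k/q_k = 14/1
k=2  a_k=2  p_k/q_k = 41/3
k=3  a_k=1  p_k/q_k = 55/4
→ (55, 4).  Check: 55²=3025, 189·4²=3024, difference 1.

55 4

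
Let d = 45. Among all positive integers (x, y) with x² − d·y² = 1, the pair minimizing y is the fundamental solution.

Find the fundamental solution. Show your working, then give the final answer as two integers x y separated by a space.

161 24

[6; 1,2,2,2,1,12] for √45; ℓ=6 ⇒ convergent index 5
step 0: (6, 1)  from 6·(1,0) + (0,1)
step 1: (7, 1)  from 1·(6,1) + (1,0)
…
step 3: (47, 7)  from 2·(20,3) + (7,1)
step 4: (114, 17)  from 2·(47,7) + (20,3)
step 5: (161, 24)  from 1·(114,17) + (47,7)
fundamental: x₁=161, y₁=24  (since 25921 − 45·576 = 1)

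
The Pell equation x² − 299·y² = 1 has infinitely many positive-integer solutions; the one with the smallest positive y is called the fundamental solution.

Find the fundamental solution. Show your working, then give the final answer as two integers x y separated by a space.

[17; 3,2,3,34] for √299; ℓ=4 ⇒ convergent index 3
step 0: (17, 1)  from 17·(1,0) + (0,1)
…
step 2: (121, 7)  from 2·(52,3) + (17,1)
step 3: (415, 24)  from 3·(121,7) + (52,3)
(x₁, y₁) = (415, 24);  415² − 299·24² = 1 ✓

415 24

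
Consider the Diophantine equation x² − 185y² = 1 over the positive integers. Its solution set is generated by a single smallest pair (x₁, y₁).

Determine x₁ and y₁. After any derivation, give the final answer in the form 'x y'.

9249 680

d=185: √d = [13; 1,1,1,1,26] (ℓ=5, odd), read p_9/q_9
step 0: (13, 1)  from 13·(1,0) + (0,1)
step 1: (14, 1)  from 1·(13,1) + (1,0)
step 2: (27, 2)  from 1·(14,1) + (13,1)
step 3: (41, 3)  from 1·(27,2) + (14,1)
…
step 5: (1809, 133)  from 26·(68,5) + (41,3)
step 6: (1877, 138)  from 1·(1809,133) + (68,5)
step 7: (3686, 271)  from 1·(1877,138) + (1809,133)
step 8: (5563, 409)  from 1·(3686,271) + (1877,138)
step 9: (9249, 680)  from 1·(5563,409) + (3686,271)
fundamental: x₁=9249, y₁=680  (since 85544001 − 185·462400 = 1)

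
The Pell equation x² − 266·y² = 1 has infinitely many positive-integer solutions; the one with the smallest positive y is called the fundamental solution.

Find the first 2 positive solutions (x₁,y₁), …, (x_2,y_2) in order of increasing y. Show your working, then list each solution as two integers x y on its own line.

685 42
938449 57540

d=266: √d = [16; 3,4,3,32] (ℓ=4, even), read p_3/q_3
i=0: a=16 ⇒ p=16, q=1
…
i=2: a=4 ⇒ p=212, q=13
i=3: a=3 ⇒ p=685, q=42
→ (685, 42).  Check: 685²=469225, 266·42²=469224, difference 1.
(685+42√266)^2 = 938449 + 57540√266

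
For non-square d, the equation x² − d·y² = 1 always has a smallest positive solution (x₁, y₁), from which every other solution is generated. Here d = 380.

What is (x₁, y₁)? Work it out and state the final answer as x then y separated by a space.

39 2

√380 = [19; 2,38, …], period ℓ=2 (even) → k=1
step 0: (19, 1)  from 19·(1,0) + (0,1)
step 1: (39, 2)  from 2·(19,1) + (1,0)
fundamental: x₁=39, y₁=2  (since 1521 − 380·4 = 1)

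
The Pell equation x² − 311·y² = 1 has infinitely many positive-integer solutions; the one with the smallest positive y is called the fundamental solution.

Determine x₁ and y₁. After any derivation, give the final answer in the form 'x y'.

16883880 957397

d=311: √d = [17; 1,1,1,2,1,…,1,1,34] (ℓ=16, even), read p_15/q_15
i=0: a=17 ⇒ p=17, q=1
i=1: a=1 ⇒ p=18, q=1
i=2: a=1 ⇒ p=35, q=2
…
i=5: a=1 ⇒ p=194, q=11
i=6: a=6 ⇒ p=1305, q=74
i=7: a=3 ⇒ p=4109, q=233
i=8: a=17 ⇒ p=71158, q=4035
i=9: a=3 ⇒ p=217583, q=12338
i=10: a=6 ⇒ p=1376656, q=78063
i=11: a=1 ⇒ p=1594239, q=90401
…
i=13: a=1 ⇒ p=6159373, q=349266
i=14: a=1 ⇒ p=10724507, q=608131
i=15: a=1 ⇒ p=16883880, q=957397
(x₁, y₁) = (16883880, 957397);  16883880² − 311·957397² = 1 ✓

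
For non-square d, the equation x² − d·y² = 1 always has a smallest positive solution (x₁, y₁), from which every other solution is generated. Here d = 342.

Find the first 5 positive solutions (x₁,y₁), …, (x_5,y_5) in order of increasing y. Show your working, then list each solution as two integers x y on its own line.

[18; 2,36] for √342; ℓ=2 ⇒ convergent index 1
k=0  a_k=18  p_k/q_k = 18/1
k=1  a_k=2  p_k/q_k = 37/2
(x₁, y₁) = (37, 2);  37² − 342·2² = 1 ✓
(37+2√342)^2 = 2737 + 148√342
(37+2√342)^3 = 202501 + 10950√342
(37+2√342)^4 = 14982337 + 810152√342
(37+2√342)^5 = 1108490437 + 59940298√342

37 2
2737 148
202501 10950
14982337 810152
1108490437 59940298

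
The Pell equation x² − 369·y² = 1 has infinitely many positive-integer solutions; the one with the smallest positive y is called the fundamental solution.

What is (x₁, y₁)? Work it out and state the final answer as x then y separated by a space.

√369 → a₀=19, period (4,1,3,2,7,4,7,2,3,1,4,38); ℓ=12 even so k=11
a_0=19:  p_0=19·1+0=19,  q_0=19·0+1=1
a_1=4:  p_1=4·19+1=77,  q_1=4·1+0=4
…
a_5=7:  p_5=7·826+365=6147,  q_5=7·43+19=320
a_6=4:  p_6=4·6147+826=25414,  q_6=4·320+43=1323
a_7=7:  p_7=7·25414+6147=184045,  q_7=7·1323+320=9581
a_8=2:  p_8=2·184045+25414=393504,  q_8=2·9581+1323=20485
a_9=3:  p_9=3·393504+184045=1364557,  q_9=3·20485+9581=71036
a_10=1:  p_10=1·1364557+393504=1758061,  q_10=1·71036+20485=91521
a_11=4:  p_11=4·1758061+1364557=8396801,  q_11=4·91521+71036=437120
(x₁, y₁) = (8396801, 437120);  8396801² − 369·437120² = 1 ✓

8396801 437120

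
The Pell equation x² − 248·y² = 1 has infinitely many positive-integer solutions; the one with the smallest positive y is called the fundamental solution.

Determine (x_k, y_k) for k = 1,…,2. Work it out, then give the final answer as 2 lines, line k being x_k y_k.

63 4
7937 504

√248 = [15; 1,2,1,30, …], period ℓ=4 (even) → k=3
k=0  a_k=15  p_k/q_k = 15/1
…
k=2  a_k=2  p_k/q_k = 47/3
k=3  a_k=1  p_k/q_k = 63/4
fundamental: x₁=63, y₁=4  (since 3969 − 248·16 = 1)
(63+4√248)^2 = 7937 + 504√248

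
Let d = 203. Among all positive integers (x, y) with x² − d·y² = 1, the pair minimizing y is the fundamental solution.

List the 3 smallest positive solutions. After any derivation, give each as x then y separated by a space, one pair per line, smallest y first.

57 4
6497 456
740601 51980

[14; 4,28] for √203; ℓ=2 ⇒ convergent index 1
i=0: a=14 ⇒ p=14, q=1
i=1: a=4 ⇒ p=57, q=4
fundamental: x₁=57, y₁=4  (since 3249 − 203·16 = 1)
(x_2, y_2) = (57·57 + 203·4·4, 57·4 + 4·57) = (6497, 456)
(x_3, y_3) = (57·6497 + 203·4·456, 57·456 + 4·6497) = (740601, 51980)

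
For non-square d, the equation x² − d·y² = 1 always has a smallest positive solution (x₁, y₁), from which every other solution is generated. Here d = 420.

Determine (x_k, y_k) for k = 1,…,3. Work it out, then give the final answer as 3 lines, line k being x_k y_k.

41 2
3361 164
275561 13446

[20; 2,40] for √420; ℓ=2 ⇒ convergent index 1
i=0: a=20 ⇒ p=20, q=1
i=1: a=2 ⇒ p=41, q=2
(x₁, y₁) = (41, 2);  41² − 420·2² = 1 ✓
k=2:  x_2 = 41·41+420·2·2 = 3361,  y_2 = 41·2+2·41 = 164
k=3:  x_3 = 41·3361+420·2·164 = 275561,  y_3 = 41·164+2·3361 = 13446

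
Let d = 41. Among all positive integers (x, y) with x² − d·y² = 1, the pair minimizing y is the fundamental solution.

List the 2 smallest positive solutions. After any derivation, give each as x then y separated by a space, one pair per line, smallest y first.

2049 320
8396801 1311360

√41 → a₀=6, period (2,2,12); ℓ=3 odd so k=5
step 0: (6, 1)  from 6·(1,0) + (0,1)
…
step 2: (32, 5)  from 2·(13,2) + (6,1)
step 3: (397, 62)  from 12·(32,5) + (13,2)
step 4: (826, 129)  from 2·(397,62) + (32,5)
step 5: (2049, 320)  from 2·(826,129) + (397,62)
(x₁, y₁) = (2049, 320);  2049² − 41·320² = 1 ✓
n=2: (2049,320)∘(2049,320) = (2049·2049+41·320·320, 2049·320+320·2049) = (8396801,1311360)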